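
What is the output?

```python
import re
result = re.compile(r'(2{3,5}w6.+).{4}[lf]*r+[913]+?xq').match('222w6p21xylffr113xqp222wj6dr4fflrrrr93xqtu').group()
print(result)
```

222w6p21xylffr113xqp222wj6dr4fflrrrr93xq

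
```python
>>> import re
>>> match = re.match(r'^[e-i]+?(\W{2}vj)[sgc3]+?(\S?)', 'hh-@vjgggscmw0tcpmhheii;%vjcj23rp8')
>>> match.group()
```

'hh-@vjgg'

The pattern matches anchored at the start of the string; then one or more of a character in [e-i] (lazy); then exactly 2 of a non-word character, then the literal 'vj' (captured); then one or more of one of [sgc3] (lazy); then optionally a non-whitespace character (captured).
A `+?`/`*?`/`{m,n}?` starts at its minimum and grows only as far as needed for what follows to match.
`re.match` won't scan ahead — the pattern has to work from the very first character.
The match spans [0:8] → 'hh-@vjgg'.
Captured: group 1 = '-@vj', group 2 = 'g'.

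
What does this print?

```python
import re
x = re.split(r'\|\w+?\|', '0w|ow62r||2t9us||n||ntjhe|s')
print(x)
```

['0w', '', '', '', 's']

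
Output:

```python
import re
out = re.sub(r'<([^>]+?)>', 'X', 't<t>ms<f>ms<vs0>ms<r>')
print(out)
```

tXmsXmsXmsX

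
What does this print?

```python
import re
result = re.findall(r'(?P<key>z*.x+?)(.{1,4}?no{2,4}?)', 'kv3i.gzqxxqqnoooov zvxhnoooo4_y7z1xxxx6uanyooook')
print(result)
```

[('zqx', 'xqqnoo'), ('zvx', 'hnoo')]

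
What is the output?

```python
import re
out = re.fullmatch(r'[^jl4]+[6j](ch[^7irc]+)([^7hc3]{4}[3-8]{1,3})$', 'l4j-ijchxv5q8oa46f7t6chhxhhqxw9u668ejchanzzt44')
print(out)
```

None

`fullmatch` succeeds only if the pattern covers the string from start to end.
Here the string isn't matched end-to-end, so the call returns None.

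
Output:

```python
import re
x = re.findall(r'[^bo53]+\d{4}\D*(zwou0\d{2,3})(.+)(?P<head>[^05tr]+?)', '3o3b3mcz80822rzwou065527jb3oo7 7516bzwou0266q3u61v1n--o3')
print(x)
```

[('zwou0655', '27jb3oo7 7516bzwou0266q3u61v1n--o', '3')]

Pattern: one or more of any character except [bo53], then exactly 4 of a digit, then zero or more of a non-digit; then the literal 'zwo', then the literal 'u0', then 2 to 3 of a digit (captured); then one or more of any character (captured); then one or more of any character except [05tr] (lazy) (captured as 'head').
Multiple groups make `findall` return tuples — one 3-tuple for the one match.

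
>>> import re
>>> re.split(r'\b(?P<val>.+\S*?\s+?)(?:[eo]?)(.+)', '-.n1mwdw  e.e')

['-.', 'n1mwdw  ', '.e', '']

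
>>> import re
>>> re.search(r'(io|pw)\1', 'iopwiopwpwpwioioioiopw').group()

'pwpw'

`\1` has to match the exact text group 1 already captured.
`re.search` scans for the first position where the pattern succeeds.
The match spans [6:10] → 'pwpw'.
Captured: group 1 = 'pw'.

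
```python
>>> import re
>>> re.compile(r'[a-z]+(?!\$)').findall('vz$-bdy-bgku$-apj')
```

['v', 'bdy', 'bgk', 'apj']

Because the assertion is negative and zero-width, positions next to the forbidden text are skipped.
No capturing groups, so `findall` returns the 4 full match strings.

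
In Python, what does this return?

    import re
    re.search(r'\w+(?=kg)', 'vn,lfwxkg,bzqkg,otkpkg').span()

The lookaround is zero-width — it requires the adjacent text to match without consuming it, so the asserted text isn't part of the match.
`re.search` scans for the first position where the pattern succeeds.
The match spans [3:7] → 'lfwx'.

(3, 7)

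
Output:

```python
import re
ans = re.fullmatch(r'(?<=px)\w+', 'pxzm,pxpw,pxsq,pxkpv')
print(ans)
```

`re.fullmatch` is like wrapping the pattern in `^…$` (in single-line mode).
Here the pattern can't cover the whole string, so the call returns None.

None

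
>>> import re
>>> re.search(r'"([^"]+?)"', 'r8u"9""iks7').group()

`re.search` scans for the first position where the pattern succeeds.
The match spans [3:6] → '"9"'.
Captured: group 1 = '9'.

'"9"'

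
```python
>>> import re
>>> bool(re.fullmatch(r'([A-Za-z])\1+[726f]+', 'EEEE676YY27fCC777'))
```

False

`fullmatch` succeeds only if the pattern covers the string from start to end.
Here the string isn't matched end-to-end, so the call returns None, and `bool(None)` is False.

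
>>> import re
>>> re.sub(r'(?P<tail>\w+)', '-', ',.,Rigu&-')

',.,-&-'

The pattern matches one or more of a word character (captured as 'tail').
Matches: at [3:7] → 'Rigu'.
Every occurrence is swapped for '-'.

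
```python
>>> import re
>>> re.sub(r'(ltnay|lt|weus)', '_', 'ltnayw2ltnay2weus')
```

'_w2_2_'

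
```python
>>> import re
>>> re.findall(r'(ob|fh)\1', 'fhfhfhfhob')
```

['fh', 'fh']

A backreference is literal: `\1` must see the identical characters the first group matched.
Scanning left to right: at [0:4] match 'fhfh', group 1 = 'fh'; at [4:8] match 'fhfh', group 1 = 'fh'.
Because there's exactly one group, `findall` drops the full match and keeps group 1 from each hit.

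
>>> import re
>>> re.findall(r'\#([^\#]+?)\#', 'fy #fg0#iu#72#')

Scanning left to right: at [3:8] match '#fg0#', group 1 = 'fg0'; at [10:14] match '#72#', group 1 = '72'.
`findall` collects group 1 from each match (2 total).

['fg0', '72']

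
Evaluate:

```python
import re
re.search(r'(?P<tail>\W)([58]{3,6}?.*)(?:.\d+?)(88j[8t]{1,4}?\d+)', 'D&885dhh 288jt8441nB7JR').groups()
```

('&', '885dhh', '88jt8441')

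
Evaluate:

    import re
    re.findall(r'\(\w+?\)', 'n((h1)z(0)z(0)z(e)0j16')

['(h1)', '(0)', '(0)', '(e)']

Since nothing is captured, `findall` lists the 4 matched substrings directly.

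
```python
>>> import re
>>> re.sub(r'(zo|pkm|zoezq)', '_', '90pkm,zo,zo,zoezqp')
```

'90_,_,_,_ezqp'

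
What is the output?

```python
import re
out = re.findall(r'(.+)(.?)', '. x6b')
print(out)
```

[('. x6b', '')]

Pattern: one or more of any character (captured); then optionally any character (captured).
Multiple groups make `findall` return tuples — one 2-tuple for the one match.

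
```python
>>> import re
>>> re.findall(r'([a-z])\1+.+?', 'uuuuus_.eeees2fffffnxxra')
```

After group 1 captures some text, `\1` only succeeds where that same text appears again.
One capturing group, so `findall` returns just the captured substring from each match — 4 in all.

['u', 'e', 'f', 'x']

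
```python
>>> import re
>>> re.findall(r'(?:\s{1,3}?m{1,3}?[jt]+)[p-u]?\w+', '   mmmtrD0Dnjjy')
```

['   mmmtrD0Dnjjy']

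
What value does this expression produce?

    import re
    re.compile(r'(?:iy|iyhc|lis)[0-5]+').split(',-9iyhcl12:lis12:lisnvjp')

[',-9iyhcl12:', ':lisnvjp']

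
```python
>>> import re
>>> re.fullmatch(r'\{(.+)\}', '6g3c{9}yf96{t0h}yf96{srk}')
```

`fullmatch` succeeds only if the pattern covers the string from start to end.
Here the string isn't matched end-to-end, so the call returns None.

None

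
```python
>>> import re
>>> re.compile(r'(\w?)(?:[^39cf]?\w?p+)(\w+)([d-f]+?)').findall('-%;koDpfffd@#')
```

With 3 capturing groups, `findall` returns a 3-tuple per match.

[('k', 'fff', 'd')]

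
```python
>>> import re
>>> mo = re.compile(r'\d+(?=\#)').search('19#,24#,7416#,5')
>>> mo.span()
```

(0, 2)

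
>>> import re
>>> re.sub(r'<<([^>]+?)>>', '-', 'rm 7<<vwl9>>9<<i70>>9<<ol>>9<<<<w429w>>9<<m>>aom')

'rm 7-9-9-9-9-aom'

Each match is replaced by '-'.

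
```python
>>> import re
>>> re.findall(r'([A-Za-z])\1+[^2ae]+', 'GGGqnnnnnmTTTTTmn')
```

['G']

`\1` is not a pattern — it's the concrete string captured by group 1, re-applied verbatim.
Scanning left to right: at [0:17] match 'GGGqnnnnnmTTTTTmn', group 1 = 'G'.
With a single group, `findall` returns only what that group captured — 1 item.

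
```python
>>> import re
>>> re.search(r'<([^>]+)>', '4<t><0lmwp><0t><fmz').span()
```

(1, 4)

The match spans [1:4] → '<t>'.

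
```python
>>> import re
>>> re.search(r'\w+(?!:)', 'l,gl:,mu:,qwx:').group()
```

'l'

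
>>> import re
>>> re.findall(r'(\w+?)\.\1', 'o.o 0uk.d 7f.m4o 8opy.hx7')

['o']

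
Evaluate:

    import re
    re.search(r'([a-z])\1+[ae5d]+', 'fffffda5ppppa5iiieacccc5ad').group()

'fffffda5'

A backreference is literal: `\1` must see the identical characters the first group matched.
`re.search` tries every starting position until one works.
The match spans [0:8] → 'fffffda5'.
Captured: group 1 = 'f'.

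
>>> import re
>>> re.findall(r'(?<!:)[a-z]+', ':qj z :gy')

The negative lookaround is zero-width — it rules out positions where the adjacent text would match, without consuming anything.
Since nothing is captured, `findall` lists the 3 matched substrings directly.

['j', 'z', 'y']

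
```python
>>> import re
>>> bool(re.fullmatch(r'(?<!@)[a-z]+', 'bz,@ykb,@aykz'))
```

False

The negative lookaround is zero-width — it rules out positions where the adjacent text would match, without consuming anything.
`re.fullmatch` requires the pattern to consume the entire string.
Here there's no way to consume every character, so the call returns None, and `bool(None)` is False.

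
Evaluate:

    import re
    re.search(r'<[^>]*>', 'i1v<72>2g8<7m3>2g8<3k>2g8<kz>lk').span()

(3, 7)

The match spans [3:7] → '<72>'.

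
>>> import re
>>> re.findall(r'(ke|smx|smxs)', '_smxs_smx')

The regex engine tests alternatives in the order written; an earlier branch that matches wins even if a later one would match more.
Scanning left to right: at [1:4] match 'smx', group 1 = 'smx'; at [6:9] match 'smx', group 1 = 'smx'.
Because there's exactly one group, `findall` drops the full match and keeps group 1 from each hit.

['smx', 'smx']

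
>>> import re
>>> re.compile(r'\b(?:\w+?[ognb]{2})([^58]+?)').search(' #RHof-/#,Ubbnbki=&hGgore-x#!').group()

'Ubbn'

Pattern: a word boundary (`\b`, zero-width); then one or more of a word character (lazy), then exactly 2 of one of [ognb] (non-capturing group); then one or more of any character except [58] (lazy) (captured).
Unlike `match`, `search` isn't anchored — it looks for the pattern anywhere in the string.
The match spans [10:14] → 'Ubbn'.
Captured: group 1 = 'n'.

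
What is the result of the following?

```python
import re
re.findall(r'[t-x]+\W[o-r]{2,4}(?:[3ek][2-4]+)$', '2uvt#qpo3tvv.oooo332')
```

Pattern: one or more of a character in [t-x], then a non-word character, then 2 to 4 of a character in [o-r]; then one of [3ek], then one or more of a character in [2-4] (non-capturing group); then anchored at the end.
Scanning left to right: at [9:20] → 'tvv.oooo332'.
With no groups in the pattern, `findall` gives back each whole match — 1 here.

['tvv.oooo332']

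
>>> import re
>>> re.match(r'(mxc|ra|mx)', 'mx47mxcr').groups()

('mx',)

With `match`, the pattern is implicitly anchored at the beginning.
The match spans [0:2] → 'mx'.
Captured: group 1 = 'mx'.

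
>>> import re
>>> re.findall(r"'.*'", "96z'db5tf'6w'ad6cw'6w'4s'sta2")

["'db5tf'6w'ad6cw'6w'4s'"]

`findall` yields the raw match text (1 of them) because the pattern has no groups.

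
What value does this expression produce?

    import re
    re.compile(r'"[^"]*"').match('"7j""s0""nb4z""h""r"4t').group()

'"7j"'

With `match`, the pattern is implicitly anchored at the beginning.
The match spans [0:4] → '"7j"'.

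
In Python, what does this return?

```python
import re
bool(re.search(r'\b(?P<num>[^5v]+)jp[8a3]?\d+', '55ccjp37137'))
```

This matches a word boundary (`\b`, zero-width); then one or more of any character except [5v] (captured as 'num'); then the literal 'jp', then optionally one of [8a3]; then one or more of a digit.
`search` walks the string left to right and returns the first match it finds.
Here nothing in the string fits, so the call returns None, and `bool(None)` is False.

False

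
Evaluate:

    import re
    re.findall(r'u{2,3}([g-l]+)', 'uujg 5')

['jg']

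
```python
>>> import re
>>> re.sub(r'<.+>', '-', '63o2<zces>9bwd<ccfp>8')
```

Each match is replaced by '-'.

'63o2-8'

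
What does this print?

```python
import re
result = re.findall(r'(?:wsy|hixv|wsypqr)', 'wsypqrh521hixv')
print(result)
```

Branches in `(...|...)` are attempted left-to-right; the first branch that allows the whole pattern to succeed is taken.
Scanning left to right: at [0:3] → 'wsy'; at [10:14] → 'hixv'.
`findall` yields the raw match text (2 of them) because the pattern has no groups.

['wsy', 'hixv']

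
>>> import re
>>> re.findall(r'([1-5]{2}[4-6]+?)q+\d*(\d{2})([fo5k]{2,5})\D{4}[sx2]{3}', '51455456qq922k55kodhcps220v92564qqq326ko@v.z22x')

Pattern: exactly 2 of a character in [1-5], then one or more of a character in [4-6] (lazy) (captured); then one or more of the literal 'q', then zero or more of a digit; then exactly 2 of a digit (captured); then 2 to 5 of one of [fo5k] (captured); then exactly 4 of a non-digit, then exactly 3 of one of [sx2].
Scanning left to right: at [0:25] match '51455456qq922k55kodhcps22', groups = ('51455456', '22', 'k55ko'); at [28:47] match '2564qqq326ko@v.z22x', groups = ('2564', '26', 'ko').
Multiple groups make `findall` return tuples — one 3-tuple for each match.

[('51455456', '22', 'k55ko'), ('2564', '26', 'ko')]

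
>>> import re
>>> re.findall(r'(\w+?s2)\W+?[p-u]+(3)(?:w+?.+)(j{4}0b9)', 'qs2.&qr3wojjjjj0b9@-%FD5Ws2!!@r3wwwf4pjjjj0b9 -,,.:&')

The pattern matches one or more of a word character (lazy), then the literal 's2' (captured); then one or more of a non-word character (lazy), then one or more of a character in [p-u]; then a literal '3' (captured); then one or more of a literal 'w' (lazy), then one or more of any character (non-capturing group); then exactly 4 of the literal 'j', then the literal '0b9' (captured).
With 3 capturing groups, `findall` returns a 3-tuple per match.

[('qs2', '3', 'jjjj0b9')]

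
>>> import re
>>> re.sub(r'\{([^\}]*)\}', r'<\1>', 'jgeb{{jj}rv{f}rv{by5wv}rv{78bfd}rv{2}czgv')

Matches: at [4:9] → '{{jj}'; at [11:14] → '{f}'; at [16:23] → '{by5wv}'; at [25:32] → '{78bfd}'; at [34:37] → '{2}'.
The replacement refers to a captured group, so each match is rewritten using its own captured text.

'jgeb<{jj>rv<f>rv<by5wv>rv<78bfd>rv<2>czgv'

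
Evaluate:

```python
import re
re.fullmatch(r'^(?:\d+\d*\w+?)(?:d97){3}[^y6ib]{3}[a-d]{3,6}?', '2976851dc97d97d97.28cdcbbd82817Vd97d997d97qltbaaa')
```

None

`re.fullmatch` is like wrapping the pattern in `^…$` (in single-line mode).
Here the string isn't matched end-to-end, so the call returns None.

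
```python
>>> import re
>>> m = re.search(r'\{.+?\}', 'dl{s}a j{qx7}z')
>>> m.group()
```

'{s}'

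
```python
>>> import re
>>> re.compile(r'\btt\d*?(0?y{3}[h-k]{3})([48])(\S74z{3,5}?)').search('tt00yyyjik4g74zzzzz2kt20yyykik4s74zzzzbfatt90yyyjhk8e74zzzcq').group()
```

Pattern: a word boundary (`\b`, zero-width); then the literal 'tt', then zero or more of a digit (lazy); then optionally a literal '0', then exactly 3 of the literal 'y', then exactly 3 of a character in [h-k] (captured); then one of [48] (captured); then a non-whitespace character, then the literal '74', then 3 to 5 of the literal 'z' (lazy) (captured).
A non-greedy quantifier consumes as few characters as it can — just enough that the remainder of the pattern still matches from where it stops; whatever follows it matches normally.
`search` walks the string left to right and returns the first match it finds.
The match spans [0:17] → 'tt00yyyjik4g74zzz'.
Captured: group 1 = '0yyyjik', group 2 = '4', group 3 = 'g74zzz'.

'tt00yyyjik4g74zzz'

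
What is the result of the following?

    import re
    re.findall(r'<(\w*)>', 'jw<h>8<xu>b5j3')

['h', 'xu']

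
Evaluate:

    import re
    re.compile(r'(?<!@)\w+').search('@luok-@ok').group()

'uok'

`(?!…)`/`(?<!…)` only lets a position through if the neighbouring text does NOT match; no characters are consumed.
The match spans [2:5] → 'uok'.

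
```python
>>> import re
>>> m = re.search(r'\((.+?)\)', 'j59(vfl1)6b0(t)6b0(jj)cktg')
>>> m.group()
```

'(vfl1)'

Unlike `match`, `search` isn't anchored — it looks for the pattern anywhere in the string.
The match spans [3:9] → '(vfl1)'.
Captured: group 1 = 'vfl1'.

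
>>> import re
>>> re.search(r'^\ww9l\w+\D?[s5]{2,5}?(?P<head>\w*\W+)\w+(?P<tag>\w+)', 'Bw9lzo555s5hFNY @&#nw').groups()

('hFNY @&#', 'w')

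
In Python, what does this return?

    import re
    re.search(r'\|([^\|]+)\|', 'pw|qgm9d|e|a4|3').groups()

('qgm9d',)

`re.search` tries every starting position until one works.
The match spans [2:9] → '|qgm9d|'.
Captured: group 1 = 'qgm9d'.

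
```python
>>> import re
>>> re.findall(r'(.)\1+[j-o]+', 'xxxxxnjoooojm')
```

After group 1 captures some text, `\1` only succeeds where that same text appears again.
Matches: at [0:13] match 'xxxxxnjoooojm', group 1 = 'x'.
`findall` collects group 1 from the one match (1 total).

['x']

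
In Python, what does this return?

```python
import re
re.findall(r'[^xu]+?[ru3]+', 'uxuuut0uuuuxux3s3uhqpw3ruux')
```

The pattern matches one or more of any character except [xu] (lazy); then one or more of one of [ru3].
Since nothing is captured, `findall` lists the 3 matched substrings directly.

['t0uuuu', '3s3u', 'hqpw3ruu']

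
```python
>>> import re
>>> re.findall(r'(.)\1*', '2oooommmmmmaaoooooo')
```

['2', 'o', 'm', 'a', 'o']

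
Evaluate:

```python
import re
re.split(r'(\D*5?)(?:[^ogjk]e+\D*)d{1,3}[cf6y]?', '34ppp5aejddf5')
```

['34', 'ppp5', '5']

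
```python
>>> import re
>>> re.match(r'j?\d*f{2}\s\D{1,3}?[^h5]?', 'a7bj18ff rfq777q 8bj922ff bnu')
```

This matches optionally the literal 'j', then zero or more of a digit, then exactly 2 of a literal 'f'; then whitespace, then 1 to 3 of a non-digit (lazy), then optionally any character except [h5].
`re.match` won't scan ahead — the pattern has to work from the very first character.
Here position 0 doesn't satisfy it, so the call returns None.

None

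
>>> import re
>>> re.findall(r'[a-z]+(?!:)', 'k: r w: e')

`(?!…)`/`(?<!…)` only lets a position through if the neighbouring text does NOT match; no characters are consumed.
Walking the string: at [3:4] → 'r'; at [8:9] → 'e'.
No capturing groups, so `findall` returns the 2 full match strings.

['r', 'e']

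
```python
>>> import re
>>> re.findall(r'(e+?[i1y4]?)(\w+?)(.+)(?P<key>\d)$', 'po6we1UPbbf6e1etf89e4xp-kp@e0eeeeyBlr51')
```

[('e1', 'U', 'Pbbf6e1etf89e4xp-kp@e0eeeeyBlr5', '1')]

This matches one or more of a literal 'e' (lazy), then optionally one of [i1y4] (captured); then one or more of a word character (lazy) (captured); then one or more of any character (captured); then a digit (captured as 'key'); then anchored at the end.
With the lazy modifier that quantifier settles for the fewest repetitions that let the rest of the pattern succeed (the atoms after it are unaffected and can still be greedy).
Matches: at [4:39] match 'e1UPbbf6e1etf89e4xp-kp@e0eeeeyBlr51', groups = ('e1', 'U', 'Pbbf6e1etf89e4xp-kp@e0eeeeyBlr5', '1').
4 groups means the one result is a tuple of 4 captured strings — 1 here.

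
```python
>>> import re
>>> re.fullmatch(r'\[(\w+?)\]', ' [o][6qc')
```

`re.fullmatch` requires the pattern to consume the entire string.
Here the pattern can't cover the whole string, so the call returns None.

None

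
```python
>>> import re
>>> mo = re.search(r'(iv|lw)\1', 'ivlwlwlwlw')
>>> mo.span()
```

(2, 6)

A backreference is literal: `\1` must see the identical characters the first group matched.
Unlike `match`, `search` isn't anchored — it looks for the pattern anywhere in the string.
The match spans [2:6] → 'lwlw'.
Captured: group 1 = 'lw'.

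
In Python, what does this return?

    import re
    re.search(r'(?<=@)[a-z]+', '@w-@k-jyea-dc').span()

The lookaround is zero-width — it requires the adjacent text to match without consuming it, so the asserted text isn't part of the match.
The match spans [1:2] → 'w'.

(1, 2)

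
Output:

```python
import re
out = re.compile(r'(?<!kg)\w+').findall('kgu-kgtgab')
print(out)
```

['kgu', 'kgtgab']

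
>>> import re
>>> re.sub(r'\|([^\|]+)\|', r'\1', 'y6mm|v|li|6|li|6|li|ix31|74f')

'y6mmvli6li6liix3174f'

`\1` in the replacement pulls in group 1's text for each match.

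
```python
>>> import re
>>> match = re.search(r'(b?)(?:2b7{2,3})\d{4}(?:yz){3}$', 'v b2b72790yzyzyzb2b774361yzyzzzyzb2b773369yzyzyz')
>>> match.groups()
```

The pattern matches optionally a literal 'b' (captured); then the literal '2b', then 2 to 3 of a literal '7' (non-capturing group); then exactly 4 of a digit, then the literal 'yz' repeated 3 times; then anchored at the end.
`re.search` scans for the first position where the pattern succeeds.
The match spans [33:48] → 'b2b773369yzyzyz'.
Captured: group 1 = 'b'.

('b',)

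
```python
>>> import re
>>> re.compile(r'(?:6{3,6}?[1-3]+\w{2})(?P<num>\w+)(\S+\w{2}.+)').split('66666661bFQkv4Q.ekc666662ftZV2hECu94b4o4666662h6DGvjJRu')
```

['6', 'Qkv4Q', '.ekc666662ftZV2hECu94b4o4666662h6DGvjJRu', '']

Pattern: 3 to 6 of a literal '6' (lazy), then one or more of a character in [1-3], then exactly 2 of a word character (non-capturing group); then one or more of a word character (captured as 'num'); then one or more of a non-whitespace character, then exactly 2 of a word character, then one or more of any character (captured).
Matches to split on: at [1:55] → '6666661bFQkv4Q.ekc666662ftZV2hECu94b4o4666662h6DGvjJRu'.
With a capturing group present, the delimiter's captured portion is kept in the result list.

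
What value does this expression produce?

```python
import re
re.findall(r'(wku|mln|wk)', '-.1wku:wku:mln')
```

['wku', 'wku', 'mln']

Alternation tries branches left to right and keeps the first one that lets the overall match succeed at that position.
`findall` collects group 1 from each match (3 total).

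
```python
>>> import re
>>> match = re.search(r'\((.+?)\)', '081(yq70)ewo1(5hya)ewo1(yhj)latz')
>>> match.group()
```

With the lazy modifier that quantifier settles for the fewest repetitions that let the rest of the pattern succeed (the atoms after it are unaffected and can still be greedy).
`re.search` tries every starting position until one works.
The match spans [3:9] → '(yq70)'.
Captured: group 1 = 'yq70'.

'(yq70)'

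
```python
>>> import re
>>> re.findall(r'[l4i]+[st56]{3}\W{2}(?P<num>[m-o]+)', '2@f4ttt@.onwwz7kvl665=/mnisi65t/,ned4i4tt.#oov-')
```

['on', 'mn', 'n']

The pattern matches one or more of one of [l4i], then exactly 3 of one of [st56], then exactly 2 of a non-word character; then one or more of a character in [m-o] (captured as 'num').
Because there's exactly one group, `findall` drops the full match and keeps group 1 from each hit.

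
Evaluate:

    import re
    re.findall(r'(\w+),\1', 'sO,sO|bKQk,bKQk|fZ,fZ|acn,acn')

`\1` is not a pattern — it's the concrete string captured by group 1, re-applied verbatim.
Because there's exactly one group, `findall` drops the full match and keeps group 1 from each hit.

['sO', 'bKQk', 'fZ', 'acn']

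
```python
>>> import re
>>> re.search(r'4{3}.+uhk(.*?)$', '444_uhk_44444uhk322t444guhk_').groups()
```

The match spans [0:28] → '444_uhk_44444uhk322t444guhk_'.
Captured: group 1 = '_'.

('_',)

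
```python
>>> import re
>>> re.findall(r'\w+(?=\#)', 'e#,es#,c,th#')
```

['e', 'es', 'th']

The `(?=…)`/`(?<=…)` assertion just peeks at neighbouring text; it doesn't advance the match position.
Matches: at [0:1] → 'e'; at [3:5] → 'es'; at [9:11] → 'th'.
With no groups in the pattern, `findall` gives back each whole match — 3 here.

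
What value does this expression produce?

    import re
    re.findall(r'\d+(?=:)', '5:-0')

The positive lookaround only admits positions where the adjacent text matches; those characters stay outside the span.
Matches: at [0:1] → '5'.
No capturing groups, so `findall` returns the 1 full match string.

['5']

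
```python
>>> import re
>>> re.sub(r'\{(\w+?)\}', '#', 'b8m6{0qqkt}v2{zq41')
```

Each match is replaced by '#'.

'b8m6#v2{zq41'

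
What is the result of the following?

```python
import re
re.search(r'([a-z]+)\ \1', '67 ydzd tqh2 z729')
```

None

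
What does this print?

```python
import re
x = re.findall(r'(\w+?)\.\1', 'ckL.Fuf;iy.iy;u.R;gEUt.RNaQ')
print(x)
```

['iy']

`\1` has to match the exact text group 1 already captured.
`findall` collects group 1 from the one match (1 total).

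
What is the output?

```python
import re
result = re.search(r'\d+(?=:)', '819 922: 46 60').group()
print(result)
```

922

The lookaround is zero-width — it requires the adjacent text to match without consuming it, so the asserted text isn't part of the match.
The match spans [4:7] → '922'.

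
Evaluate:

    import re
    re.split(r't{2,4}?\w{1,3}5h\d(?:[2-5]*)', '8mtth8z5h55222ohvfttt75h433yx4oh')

The pattern matches 2 to 4 of a literal 't' (lazy); then 1 to 3 of a word character, then the literal '5h', then a digit; then zero or more of a character in [2-5] (non-capturing group).
The string is cut at each match, leaving 3 pieces.

['8m', 'ohvf', 'yx4oh']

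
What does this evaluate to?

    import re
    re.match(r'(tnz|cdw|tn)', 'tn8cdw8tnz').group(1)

'tn'

The match spans [0:2] → 'tn'.
Captured: group 1 = 'tn'.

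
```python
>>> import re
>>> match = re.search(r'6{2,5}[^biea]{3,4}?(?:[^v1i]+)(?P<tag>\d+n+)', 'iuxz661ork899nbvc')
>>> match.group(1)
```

'9n'

The match spans [4:14] → '661ork899n'.
Captured: group 1 = '9n'.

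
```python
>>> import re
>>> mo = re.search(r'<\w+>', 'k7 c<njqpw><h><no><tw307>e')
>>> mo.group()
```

'<njqpw>'

`search` walks the string left to right and returns the first match it finds.
The match spans [4:11] → '<njqpw>'.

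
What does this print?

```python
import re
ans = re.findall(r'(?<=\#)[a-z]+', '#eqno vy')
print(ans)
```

The lookaround is zero-width — it requires the adjacent text to match without consuming it, so the asserted text isn't part of the match.
Walking the string: at [1:5] → 'eqno'.
No capturing groups, so `findall` returns the 1 full match string.

['eqno']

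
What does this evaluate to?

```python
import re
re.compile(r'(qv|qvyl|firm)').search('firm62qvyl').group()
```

`search` walks the string left to right and returns the first match it finds.
The match spans [0:4] → 'firm'.
Captured: group 1 = 'firm'.

'firm'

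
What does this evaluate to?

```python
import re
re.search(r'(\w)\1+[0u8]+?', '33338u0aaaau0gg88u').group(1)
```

After group 1 captures some text, `\1` only succeeds where that same text appears again.
`re.search` scans for the first position where the pattern succeeds.
The match spans [0:5] → '33338'.
Captured: group 1 = '3'.

'3'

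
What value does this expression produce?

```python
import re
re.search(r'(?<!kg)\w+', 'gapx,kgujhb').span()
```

Because the assertion is negative and zero-width, positions next to the forbidden text are skipped.
The match spans [0:4] → 'gapx'.

(0, 4)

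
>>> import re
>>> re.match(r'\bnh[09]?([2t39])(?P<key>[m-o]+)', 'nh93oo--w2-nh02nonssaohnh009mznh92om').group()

This matches a word boundary (`\b`, zero-width); then the literal 'nh', then optionally one of [09]; then one of [2t39] (captured); then one or more of a character in [m-o] (captured as 'key').
`re.match` only tries the pattern at the start of the string.
The match spans [0:6] → 'nh93oo'.
Captured: group 1 = '3', group 2 = 'oo'.

'nh93oo'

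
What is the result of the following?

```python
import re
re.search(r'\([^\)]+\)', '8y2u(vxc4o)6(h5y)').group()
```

'(vxc4o)'

The match spans [4:11] → '(vxc4o)'.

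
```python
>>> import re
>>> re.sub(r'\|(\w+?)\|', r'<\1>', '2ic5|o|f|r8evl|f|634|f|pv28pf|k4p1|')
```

'2ic5<o>f<r8evl>f<634>f<pv28pf>k4p1|'

`\1` in the replacement pulls in group 1's text for each match.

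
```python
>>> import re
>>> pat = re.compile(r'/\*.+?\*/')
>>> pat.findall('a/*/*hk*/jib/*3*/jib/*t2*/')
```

['/*/*hk*/', '/*3*/', '/*t2*/']

A non-greedy quantifier consumes as few characters as it can — just enough that the remainder of the pattern still matches from where it stops; whatever follows it matches normally.
Matches: at [1:9] → '/*/*hk*/'; at [12:17] → '/*3*/'; at [20:26] → '/*t2*/'.
Since nothing is captured, `findall` lists the 3 matched substrings directly.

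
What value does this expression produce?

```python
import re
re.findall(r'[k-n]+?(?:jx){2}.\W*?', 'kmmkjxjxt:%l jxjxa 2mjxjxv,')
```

The pattern matches one or more of a character in [k-n] (lazy); then the literal 'jx' repeated 2 times, then any character, then zero or more of a non-word character (lazy).
Since nothing is captured, `findall` lists the 2 matched substrings directly.

['kmmkjxjxt', 'mjxjxv']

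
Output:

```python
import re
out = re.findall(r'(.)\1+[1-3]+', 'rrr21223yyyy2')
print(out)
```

['r', 'y']

`\1` has to match the exact text group 1 already captured.
Matches: at [0:8] match 'rrr21223', group 1 = 'r'; at [8:13] match 'yyyy2', group 1 = 'y'.
`findall` collects group 1 from each match (2 total).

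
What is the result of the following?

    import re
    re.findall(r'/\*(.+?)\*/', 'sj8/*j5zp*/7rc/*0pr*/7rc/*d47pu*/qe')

With the lazy modifier that quantifier settles for the fewest repetitions that let the rest of the pattern succeed (the atoms after it are unaffected and can still be greedy).
Scanning left to right: at [3:11] match '/*j5zp*/', group 1 = 'j5zp'; at [14:21] match '/*0pr*/', group 1 = '0pr'; at [24:33] match '/*d47pu*/', group 1 = 'd47pu'.
One capturing group, so `findall` returns just the captured substring from each match — 3 in all.

['j5zp', '0pr', 'd47pu']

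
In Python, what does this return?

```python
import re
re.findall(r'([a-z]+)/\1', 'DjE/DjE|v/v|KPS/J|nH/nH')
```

['v']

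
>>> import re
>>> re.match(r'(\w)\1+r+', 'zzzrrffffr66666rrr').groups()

('z',)

A backreference is literal: `\1` must see the identical characters the first group matched.
`re.match` only tries the pattern at the start of the string.
The match spans [0:5] → 'zzzrr'.
Captured: group 1 = 'z'.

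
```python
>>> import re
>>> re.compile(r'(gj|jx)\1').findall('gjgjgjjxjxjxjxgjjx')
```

['gj', 'jx', 'jx']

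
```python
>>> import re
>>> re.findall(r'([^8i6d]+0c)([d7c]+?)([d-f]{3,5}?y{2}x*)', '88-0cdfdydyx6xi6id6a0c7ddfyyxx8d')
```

This matches one or more of any character except [8i6d], then the literal '0c' (captured); then one or more of one of [d7c] (lazy) (captured); then 3 to 5 of a character in [d-f] (lazy), then exactly 2 of a literal 'y', then zero or more of the literal 'x' (captured).
Scanning left to right: at [19:30] match 'a0c7ddfyyxx', groups = ('a0c', '7', 'ddfyyxx').
3 groups means the one result is a tuple of 3 captured strings — 1 here.

[('a0c', '7', 'ddfyyxx')]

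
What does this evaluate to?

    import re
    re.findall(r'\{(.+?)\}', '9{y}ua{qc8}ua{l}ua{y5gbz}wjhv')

['y', 'qc8', 'l', 'y5gbz']

A non-greedy quantifier consumes as few characters as it can — just enough that the remainder of the pattern still matches from where it stops; whatever follows it matches normally.
With a single group, `findall` returns only what that group captured — 4 items.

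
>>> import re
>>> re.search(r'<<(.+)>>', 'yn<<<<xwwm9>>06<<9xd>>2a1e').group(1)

'<<xwwm9>>06<<9xd'

The match spans [2:22] → '<<<<xwwm9>>06<<9xd>>'.
Captured: group 1 = '<<xwwm9>>06<<9xd'.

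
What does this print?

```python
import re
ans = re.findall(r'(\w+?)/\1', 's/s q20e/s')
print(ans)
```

`\1` is not a pattern — it's the concrete string captured by group 1, re-applied verbatim.
Walking the string: at [0:3] match 's/s', group 1 = 's'.
One capturing group, so `findall` returns just the captured substring from the one match — 1 in all.

['s']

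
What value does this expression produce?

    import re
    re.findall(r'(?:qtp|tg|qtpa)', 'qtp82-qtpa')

['qtp', 'qtp']

Alternation tries branches left to right and keeps the first one that lets the overall match succeed at that position.
Scanning left to right: at [0:3] → 'qtp'; at [6:9] → 'qtp'.
With no groups in the pattern, `findall` gives back each whole match — 2 here.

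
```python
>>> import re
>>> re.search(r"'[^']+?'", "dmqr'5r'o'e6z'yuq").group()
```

"'5r'"

`re.search` scans for the first position where the pattern succeeds.
The match spans [4:8] → "'5r'".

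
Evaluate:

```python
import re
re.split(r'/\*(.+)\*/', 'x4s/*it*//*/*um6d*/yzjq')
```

['x4s', 'it*//*/*um6d', 'yzjq']

Matches to split on: at [3:19] → '/*it*//*/*um6d*/'.
`re.split` interleaves the captured-group text with the surrounding fragments.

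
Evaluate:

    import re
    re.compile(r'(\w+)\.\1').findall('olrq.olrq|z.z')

['olrq', 'z']

`\1` is not a pattern — it's the concrete string captured by group 1, re-applied verbatim.
With a single group, `findall` returns only what that group captured — 2 items.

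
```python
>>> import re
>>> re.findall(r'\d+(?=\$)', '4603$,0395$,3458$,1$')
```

The `(?=…)`/`(?<=…)` assertion just peeks at neighbouring text; it doesn't advance the match position.
Matches: at [0:4] → '4603'; at [6:10] → '0395'; at [12:16] → '3458'; at [18:19] → '1'.
No capturing groups, so `findall` returns the 4 full match strings.

['4603', '0395', '3458', '1']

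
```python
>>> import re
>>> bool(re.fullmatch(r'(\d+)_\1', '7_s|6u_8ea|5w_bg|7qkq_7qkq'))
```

False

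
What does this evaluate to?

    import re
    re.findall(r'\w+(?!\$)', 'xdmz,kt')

['xdmz', 'kt']

A negative assertion filters positions out without eating any characters.
Matches: at [0:4] → 'xdmz'; at [5:7] → 'kt'.
No capturing groups, so `findall` returns the 2 full match strings.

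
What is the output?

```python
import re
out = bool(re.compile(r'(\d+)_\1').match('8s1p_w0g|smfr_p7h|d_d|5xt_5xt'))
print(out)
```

A backreference is literal: `\1` must see the identical characters the first group matched.
`re.match` won't scan ahead — the pattern has to work from the very first character.
Here the pattern fails at index 0, so the call returns None, and `bool(None)` is False.

False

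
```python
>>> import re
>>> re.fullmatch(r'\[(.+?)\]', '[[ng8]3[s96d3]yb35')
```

None

`re.fullmatch` requires the pattern to consume the entire string.
Here the string isn't matched end-to-end, so the call returns None.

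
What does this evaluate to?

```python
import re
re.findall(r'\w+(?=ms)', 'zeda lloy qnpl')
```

[]

The lookaround is zero-width — it requires the adjacent text to match without consuming it, so the asserted text isn't part of the match.
`findall` yields the raw match text (0 of them) because the pattern has no groups.
Nothing in the string satisfies the pattern, so the list is empty.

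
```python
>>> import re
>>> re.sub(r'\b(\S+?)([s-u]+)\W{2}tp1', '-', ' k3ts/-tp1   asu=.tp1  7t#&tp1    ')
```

' -   -  -    '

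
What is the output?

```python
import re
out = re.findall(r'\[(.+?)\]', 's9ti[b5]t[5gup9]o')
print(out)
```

['b5', '5gup9']

A non-greedy quantifier consumes as few characters as it can — just enough that the remainder of the pattern still matches from where it stops; whatever follows it matches normally.
Matches: at [4:8] match '[b5]', group 1 = 'b5'; at [9:16] match '[5gup9]', group 1 = '5gup9'.
Because there's exactly one group, `findall` drops the full match and keeps group 1 from each hit.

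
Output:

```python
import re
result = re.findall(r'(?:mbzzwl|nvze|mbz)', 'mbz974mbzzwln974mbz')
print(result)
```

['mbz', 'mbzzwl', 'mbz']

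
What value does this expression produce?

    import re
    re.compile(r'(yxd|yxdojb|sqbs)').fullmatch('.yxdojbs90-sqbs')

`re.fullmatch` requires the pattern to consume the entire string.
Here the pattern can't cover the whole string, so the call returns None.

None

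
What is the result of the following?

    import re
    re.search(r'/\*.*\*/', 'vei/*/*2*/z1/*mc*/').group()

`re.search` tries every starting position until one works.
The match spans [3:18] → '/*/*2*/z1/*mc*/'.

'/*/*2*/z1/*mc*/'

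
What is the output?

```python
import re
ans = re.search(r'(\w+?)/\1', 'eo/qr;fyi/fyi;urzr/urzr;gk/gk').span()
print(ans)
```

(6, 13)

A backreference is literal: `\1` must see the identical characters the first group matched.
The match spans [6:13] → 'fyi/fyi'.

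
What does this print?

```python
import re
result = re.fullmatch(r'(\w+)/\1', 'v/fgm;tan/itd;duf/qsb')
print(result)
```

None

After group 1 captures some text, `\1` only succeeds where that same text appears again.
`fullmatch` succeeds only if the pattern covers the string from start to end.
Here there's no way to consume every character, so the call returns None.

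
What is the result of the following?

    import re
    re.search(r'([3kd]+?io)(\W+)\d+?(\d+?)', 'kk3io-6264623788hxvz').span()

(0, 8)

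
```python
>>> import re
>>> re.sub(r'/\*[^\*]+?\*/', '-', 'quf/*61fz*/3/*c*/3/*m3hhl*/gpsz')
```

Matches: at [3:11] → '/*61fz*/'; at [12:17] → '/*c*/'; at [18:27] → '/*m3hhl*/'.
Each match is replaced by '-'.

'quf-3-3-gpsz'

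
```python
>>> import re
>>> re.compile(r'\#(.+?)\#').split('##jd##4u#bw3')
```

Matches to split on: at [0:5] → '##jd#'; at [5:9] → '#4u#'.
Because the pattern has a capturing group, `split` also inserts each captured text between the pieces.

['', '#jd', '', '4u', 'bw3']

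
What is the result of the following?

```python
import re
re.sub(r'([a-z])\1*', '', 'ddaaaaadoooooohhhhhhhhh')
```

''

`\1` has to match the exact text group 1 already captured.
Each match is replaced by ''.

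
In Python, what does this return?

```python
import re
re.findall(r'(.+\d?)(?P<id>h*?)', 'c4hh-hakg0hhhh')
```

Pattern: one or more of any character, then optionally a digit (captured); then zero or more of a literal 'h' (lazy) (captured as 'id').
Scanning left to right: at [0:14] match 'c4hh-hakg0hhhh', groups = ('c4hh-hakg0hhhh', '').
Multiple groups make `findall` return tuples — one 2-tuple for the one match.

[('c4hh-hakg0hhhh', '')]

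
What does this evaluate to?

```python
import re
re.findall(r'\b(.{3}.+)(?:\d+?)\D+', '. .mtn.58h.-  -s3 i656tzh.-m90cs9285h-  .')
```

['mtn.58h.-  -s3 i656tzh.-m90cs928']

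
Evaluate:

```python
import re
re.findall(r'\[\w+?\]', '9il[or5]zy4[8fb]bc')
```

No capturing groups, so `findall` returns the 2 full match strings.

['[or5]', '[8fb]']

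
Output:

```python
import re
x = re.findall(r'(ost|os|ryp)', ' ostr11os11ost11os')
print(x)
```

`|` is ordered: at each position the engine commits to the first alternative that works.
Scanning left to right: at [1:4] match 'ost', group 1 = 'ost'; at [7:9] match 'os', group 1 = 'os'; at [11:14] match 'ost', group 1 = 'ost'; at [16:18] match 'os', group 1 = 'os'.
With a single group, `findall` returns only what that group captured — 4 items.

['ost', 'os', 'ost', 'os']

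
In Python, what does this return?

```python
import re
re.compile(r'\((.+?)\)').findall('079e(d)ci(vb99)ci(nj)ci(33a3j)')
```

With a single group, `findall` returns only what that group captured — 4 items.

['d', 'vb99', 'nj', '33a3j']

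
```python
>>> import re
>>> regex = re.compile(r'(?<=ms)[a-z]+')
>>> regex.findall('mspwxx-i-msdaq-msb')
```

['pwxx', 'daq', 'b']

The `(?=…)`/`(?<=…)` assertion just peeks at neighbouring text; it doesn't advance the match position.
Walking the string: at [2:6] → 'pwxx'; at [11:14] → 'daq'; at [17:18] → 'b'.
No capturing groups, so `findall` returns the 3 full match strings.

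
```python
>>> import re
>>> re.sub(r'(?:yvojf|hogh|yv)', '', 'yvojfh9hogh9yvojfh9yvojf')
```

'h99h9'

Alternation isn't longest-match — the leftmost alternative that fits at this position is chosen.
Matches: at [0:5] → 'yvojf'; at [7:11] → 'hogh'; at [12:17] → 'yvojf'; at [19:24] → 'yvojf'.
Every occurrence is swapped for ''.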